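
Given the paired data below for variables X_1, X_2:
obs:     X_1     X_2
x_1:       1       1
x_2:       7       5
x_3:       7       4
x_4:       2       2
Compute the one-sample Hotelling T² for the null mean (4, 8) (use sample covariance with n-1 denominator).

Step 1 — sample mean vector:
  mean(X_1) = (1 + 7 + 7 + 2) / 4 = 17/4 = 4.25
  mean(X_2) = (1 + 5 + 4 + 2) / 4 = 12/4 = 3
  x̄ = (4.25, 3),  deviation x̄ - mu_0 = (4.25, 3) - (4, 8) = (0.25, -5).

Step 2 — sample covariance matrix, S[i,j] = (1/(n-1)) · Σ_k (x_{k,i} - mean_i) · (x_{k,j} - mean_j), divisor n-1 = 3:
  S[X_1,X_1] = ((-3.25)·(-3.25) + (2.75)·(2.75) + (2.75)·(2.75) + (-2.25)·(-2.25)) / 3 = 30.75/3 = 10.25
  S[X_1,X_2] = ((-3.25)·(-2) + (2.75)·(2) + (2.75)·(1) + (-2.25)·(-1)) / 3 = 17/3 = 5.6667
  S[X_2,X_2] = ((-2)·(-2) + (2)·(2) + (1)·(1) + (-1)·(-1)) / 3 = 10/3 = 3.3333
  S = [[10.25, 5.6667],
 [5.6667, 3.3333]].

Step 3 — invert S. det(S) = 10.25·3.3333 - (5.6667)² = 2.0556.
  S^{-1} = (1/det) · [[d, -b], [-b, a]] = [[1.6216, -2.7568],
 [-2.7568, 4.9865]].

Step 4 — quadratic form (x̄ - mu_0)^T · S^{-1} · (x̄ - mu_0):
  S^{-1} · (x̄ - mu_0) = (14.1892, -25.6216),
  (x̄ - mu_0)^T · [...] = (0.25)·(14.1892) + (-5)·(-25.6216) = 131.6554.

Step 5 — scale by n: T² = 4 · 131.6554 = 526.6216.

T² ≈ 526.6216


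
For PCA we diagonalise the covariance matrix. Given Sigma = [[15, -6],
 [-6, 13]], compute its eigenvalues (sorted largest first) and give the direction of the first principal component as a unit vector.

Step 1 — characteristic polynomial of 2×2 Sigma:
  det(Sigma - λI) = λ² - trace · λ + det = 0.
  trace = 15 + 13 = 28, det = 15·13 - (-6)² = 159.
Step 2 — discriminant:
  Δ = trace² - 4·det = 784 - 636 = 148.
Step 3 — eigenvalues:
  λ = (trace ± √Δ)/2 = (28 ± 12.1655)/2,
  λ_1 = 20.0828,  λ_2 = 7.9172.

Step 4 — unit eigenvector for λ_1: solve (Sigma - λ_1 I)v = 0. First row:
  (15 - 20.0828)·v_x + (-6)·v_y = 0, i.e. (-5.0828)·v_x + (-6)·v_y = 0,
  so v ∝ (b, λ_1 - a) = (-6, 5.0828); multiply by -1 so the first entry is positive: u = (6, -5.0828).
  ||u|| = √((6)² + (-5.0828)²) = √(61.8345) ≈ 7.8635,
  v_1 = u/||u|| ≈ (0.763, -0.6464) (||v_1|| = 1).

λ_1 = 20.0828,  λ_2 = 7.9172;  v_1 ≈ (0.763, -0.6464)


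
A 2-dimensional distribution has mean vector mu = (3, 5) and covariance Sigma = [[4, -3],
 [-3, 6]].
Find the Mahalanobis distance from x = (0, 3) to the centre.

Step 1 — centre the observation: (x - mu) = (-3, -2).

Step 2 — invert Sigma. det(Sigma) = 4·6 - (-3)² = 15.
  Sigma^{-1} = (1/det) · [[d, -b], [-b, a]] = [[0.4, 0.2],
 [0.2, 0.2667]].

Step 3 — form the quadratic (x - mu)^T · Sigma^{-1} · (x - mu):
  Sigma^{-1} · (x - mu) = (-1.6, -1.1333).
  (x - mu)^T · [Sigma^{-1} · (x - mu)] = (-3)·(-1.6) + (-2)·(-1.1333) = 7.0667.

Step 4 — take square root: d = √(7.0667) ≈ 2.6583.

d(x, mu) = √(7.0667) ≈ 2.6583


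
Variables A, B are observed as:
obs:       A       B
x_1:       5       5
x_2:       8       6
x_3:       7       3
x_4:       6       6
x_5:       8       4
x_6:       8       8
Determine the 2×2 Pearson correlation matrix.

Step 1 — column means:
  mean(A) = (5 + 8 + 7 + 6 + 8 + 8) / 6 = 42/6 = 7
  mean(B) = (5 + 6 + 3 + 6 + 4 + 8) / 6 = 32/6 = 5.3333

Step 2 — sample variances and covariances s[i,j] = (1/(n-1)) · Σ_k (x_{k,i} - mean_i) · (x_{k,j} - mean_j), with n-1 = 5:
  s[A,A] = ((-2)·(-2) + (1)·(1) + (0)·(0) + (-1)·(-1) + (1)·(1) + (1)·(1)) / 5 = 8/5 = 1.6
  s[A,B] = ((-2)·(-0.3333) + (1)·(0.6667) + (0)·(-2.3333) + (-1)·(0.6667) + (1)·(-1.3333) + (1)·(2.6667)) / 5 = 2/5 = 0.4
  s[B,B] = ((-0.3333)·(-0.3333) + (0.6667)·(0.6667) + (-2.3333)·(-2.3333) + (0.6667)·(0.6667) + (-1.3333)·(-1.3333) + (2.6667)·(2.6667)) / 5 = 15.3333/5 = 3.0667
  Sample standard deviations s_i = √(s[i,i]):
  s(A) = √(1.6) = 1.2649
  s(B) = √(3.0667) = 1.7512

Step 3 — r_{ij} = s_{ij} / (s_i · s_j):
  r[A,A] = 1 (diagonal).
  r[A,B] = 0.4 / (1.2649 · 1.7512) = 0.4 / 2.2151 = 0.1806
  r[B,B] = 1 (diagonal).

R is symmetric with unit diagonal. Assembling:

R = [[1, 0.1806],
 [0.1806, 1]]


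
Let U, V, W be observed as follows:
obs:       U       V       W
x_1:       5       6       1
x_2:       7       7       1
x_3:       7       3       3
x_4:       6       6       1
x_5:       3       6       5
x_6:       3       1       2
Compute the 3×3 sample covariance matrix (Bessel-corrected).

Step 1 — column means:
  mean(U) = (5 + 7 + 7 + 6 + 3 + 3) / 6 = 31/6 = 5.1667
  mean(V) = (6 + 7 + 3 + 6 + 6 + 1) / 6 = 29/6 = 4.8333
  mean(W) = (1 + 1 + 3 + 1 + 5 + 2) / 6 = 13/6 = 2.1667

Step 2 — sample covariance S[i,j] = (1/(n-1)) · Σ_k (x_{k,i} - mean_i) · (x_{k,j} - mean_j), with n-1 = 5.
  S[U,U] = ((-0.1667)·(-0.1667) + (1.8333)·(1.8333) + (1.8333)·(1.8333) + (0.8333)·(0.8333) + (-2.1667)·(-2.1667) + (-2.1667)·(-2.1667)) / 5 = 16.8333/5 = 3.3667
  S[U,V] = ((-0.1667)·(1.1667) + (1.8333)·(2.1667) + (1.8333)·(-1.8333) + (0.8333)·(1.1667) + (-2.1667)·(1.1667) + (-2.1667)·(-3.8333)) / 5 = 7.1667/5 = 1.4333
  S[U,W] = ((-0.1667)·(-1.1667) + (1.8333)·(-1.1667) + (1.8333)·(0.8333) + (0.8333)·(-1.1667) + (-2.1667)·(2.8333) + (-2.1667)·(-0.1667)) / 5 = -7.1667/5 = -1.4333
  S[V,V] = ((1.1667)·(1.1667) + (2.1667)·(2.1667) + (-1.8333)·(-1.8333) + (1.1667)·(1.1667) + (1.1667)·(1.1667) + (-3.8333)·(-3.8333)) / 5 = 26.8333/5 = 5.3667
  S[V,W] = ((1.1667)·(-1.1667) + (2.1667)·(-1.1667) + (-1.8333)·(0.8333) + (1.1667)·(-1.1667) + (1.1667)·(2.8333) + (-3.8333)·(-0.1667)) / 5 = -2.8333/5 = -0.5667
  S[W,W] = ((-1.1667)·(-1.1667) + (-1.1667)·(-1.1667) + (0.8333)·(0.8333) + (-1.1667)·(-1.1667) + (2.8333)·(2.8333) + (-0.1667)·(-0.1667)) / 5 = 12.8333/5 = 2.5667

S is symmetric (S[j,i] = S[i,j]). Assembling:

S = [[3.3667, 1.4333, -1.4333],
 [1.4333, 5.3667, -0.5667],
 [-1.4333, -0.5667, 2.5667]]


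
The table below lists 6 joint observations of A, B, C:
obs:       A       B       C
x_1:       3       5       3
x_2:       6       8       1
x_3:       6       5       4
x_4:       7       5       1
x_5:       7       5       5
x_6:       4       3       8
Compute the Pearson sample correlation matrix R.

Step 1 — column means:
  mean(A) = (3 + 6 + 6 + 7 + 7 + 4) / 6 = 33/6 = 5.5
  mean(B) = (5 + 8 + 5 + 5 + 5 + 3) / 6 = 31/6 = 5.1667
  mean(C) = (3 + 1 + 4 + 1 + 5 + 8) / 6 = 22/6 = 3.6667

Step 2 — sample variances and covariances s[i,j] = (1/(n-1)) · Σ_k (x_{k,i} - mean_i) · (x_{k,j} - mean_j), with n-1 = 5:
  s[A,A] = ((-2.5)·(-2.5) + (0.5)·(0.5) + (0.5)·(0.5) + (1.5)·(1.5) + (1.5)·(1.5) + (-1.5)·(-1.5)) / 5 = 13.5/5 = 2.7
  s[A,B] = ((-2.5)·(-0.1667) + (0.5)·(2.8333) + (0.5)·(-0.1667) + (1.5)·(-0.1667) + (1.5)·(-0.1667) + (-1.5)·(-2.1667)) / 5 = 4.5/5 = 0.9
  s[A,C] = ((-2.5)·(-0.6667) + (0.5)·(-2.6667) + (0.5)·(0.3333) + (1.5)·(-2.6667) + (1.5)·(1.3333) + (-1.5)·(4.3333)) / 5 = -8/5 = -1.6
  s[B,B] = ((-0.1667)·(-0.1667) + (2.8333)·(2.8333) + (-0.1667)·(-0.1667) + (-0.1667)·(-0.1667) + (-0.1667)·(-0.1667) + (-2.1667)·(-2.1667)) / 5 = 12.8333/5 = 2.5667
  s[B,C] = ((-0.1667)·(-0.6667) + (2.8333)·(-2.6667) + (-0.1667)·(0.3333) + (-0.1667)·(-2.6667) + (-0.1667)·(1.3333) + (-2.1667)·(4.3333)) / 5 = -16.6667/5 = -3.3333
  s[C,C] = ((-0.6667)·(-0.6667) + (-2.6667)·(-2.6667) + (0.3333)·(0.3333) + (-2.6667)·(-2.6667) + (1.3333)·(1.3333) + (4.3333)·(4.3333)) / 5 = 35.3333/5 = 7.0667
  Sample standard deviations s_i = √(s[i,i]):
  s(A) = √(2.7) = 1.6432
  s(B) = √(2.5667) = 1.6021
  s(C) = √(7.0667) = 2.6583

Step 3 — r_{ij} = s_{ij} / (s_i · s_j):
  r[A,A] = 1 (diagonal).
  r[A,B] = 0.9 / (1.6432 · 1.6021) = 0.9 / 2.6325 = 0.3419
  r[A,C] = -1.6 / (1.6432 · 2.6583) = -1.6 / 4.3681 = -0.3663
  r[B,B] = 1 (diagonal).
  r[B,C] = -3.3333 / (1.6021 · 2.6583) = -3.3333 / 4.2588 = -0.7827
  r[C,C] = 1 (diagonal).

R is symmetric with unit diagonal. Assembling:

R = [[1, 0.3419, -0.3663],
 [0.3419, 1, -0.7827],
 [-0.3663, -0.7827, 1]]


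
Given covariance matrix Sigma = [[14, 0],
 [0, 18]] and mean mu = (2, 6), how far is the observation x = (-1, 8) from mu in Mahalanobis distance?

Step 1 — centre the observation: (x - mu) = (-3, 2).

Step 2 — invert Sigma. det(Sigma) = 14·18 - (0)² = 252.
  Sigma^{-1} = (1/det) · [[d, -b], [-b, a]] = [[0.0714, 0],
 [0, 0.0556]].

Step 3 — form the quadratic (x - mu)^T · Sigma^{-1} · (x - mu):
  Sigma^{-1} · (x - mu) = (-0.2143, 0.1111).
  (x - mu)^T · [Sigma^{-1} · (x - mu)] = (-3)·(-0.2143) + (2)·(0.1111) = 0.8651.

Step 4 — take square root: d = √(0.8651) ≈ 0.9301.

d(x, mu) = √(0.8651) ≈ 0.9301


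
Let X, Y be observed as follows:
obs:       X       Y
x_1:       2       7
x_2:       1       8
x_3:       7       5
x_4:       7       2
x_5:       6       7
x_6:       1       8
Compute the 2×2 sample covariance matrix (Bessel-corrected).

Step 1 — column means:
  mean(X) = (2 + 1 + 7 + 7 + 6 + 1) / 6 = 24/6 = 4
  mean(Y) = (7 + 8 + 5 + 2 + 7 + 8) / 6 = 37/6 = 6.1667

Step 2 — sample covariance S[i,j] = (1/(n-1)) · Σ_k (x_{k,i} - mean_i) · (x_{k,j} - mean_j), with n-1 = 5.
  S[X,X] = ((-2)·(-2) + (-3)·(-3) + (3)·(3) + (3)·(3) + (2)·(2) + (-3)·(-3)) / 5 = 44/5 = 8.8
  S[X,Y] = ((-2)·(0.8333) + (-3)·(1.8333) + (3)·(-1.1667) + (3)·(-4.1667) + (2)·(0.8333) + (-3)·(1.8333)) / 5 = -27/5 = -5.4
  S[Y,Y] = ((0.8333)·(0.8333) + (1.8333)·(1.8333) + (-1.1667)·(-1.1667) + (-4.1667)·(-4.1667) + (0.8333)·(0.8333) + (1.8333)·(1.8333)) / 5 = 26.8333/5 = 5.3667

S is symmetric (S[j,i] = S[i,j]). Assembling:

S = [[8.8, -5.4],
 [-5.4, 5.3667]]


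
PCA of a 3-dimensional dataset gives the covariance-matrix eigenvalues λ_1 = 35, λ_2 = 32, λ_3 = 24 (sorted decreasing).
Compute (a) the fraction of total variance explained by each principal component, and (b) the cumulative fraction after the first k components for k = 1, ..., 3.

Step 1 — total variance = trace(Sigma) = Σ λ_i = 35 + 32 + 24 = 91.

Step 2 — fraction explained by component i = λ_i / Σ λ:
  PC1: 35/91 = 0.3846
  PC2: 32/91 = 0.3516
  PC3: 24/91 = 0.2637

Step 3 — cumulative fraction after k components = (λ_1 + ... + λ_k) / Σ λ:
  k = 1: 35/91 = 0.3846
  k = 2: (35 + 32)/91 = 67/91 = 0.7363
  k = 3: (35 + 32 + 24)/91 = 91/91 = 1

Summary (fraction, with percent):

explained: PC1 0.3846 (38.46%), PC2 0.3516 (35.16%), PC3 0.2637 (26.37%);  cumulative: 0.3846, 0.7363, 1


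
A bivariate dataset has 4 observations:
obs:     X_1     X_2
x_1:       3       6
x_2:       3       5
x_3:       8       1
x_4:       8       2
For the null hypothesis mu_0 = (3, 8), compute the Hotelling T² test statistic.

Step 1 — sample mean vector:
  mean(X_1) = (3 + 3 + 8 + 8) / 4 = 22/4 = 5.5
  mean(X_2) = (6 + 5 + 1 + 2) / 4 = 14/4 = 3.5
  x̄ = (5.5, 3.5),  deviation x̄ - mu_0 = (5.5, 3.5) - (3, 8) = (2.5, -4.5).

Step 2 — sample covariance matrix, S[i,j] = (1/(n-1)) · Σ_k (x_{k,i} - mean_i) · (x_{k,j} - mean_j), divisor n-1 = 3:
  S[X_1,X_1] = ((-2.5)·(-2.5) + (-2.5)·(-2.5) + (2.5)·(2.5) + (2.5)·(2.5)) / 3 = 25/3 = 8.3333
  S[X_1,X_2] = ((-2.5)·(2.5) + (-2.5)·(1.5) + (2.5)·(-2.5) + (2.5)·(-1.5)) / 3 = -20/3 = -6.6667
  S[X_2,X_2] = ((2.5)·(2.5) + (1.5)·(1.5) + (-2.5)·(-2.5) + (-1.5)·(-1.5)) / 3 = 17/3 = 5.6667
  S = [[8.3333, -6.6667],
 [-6.6667, 5.6667]].

Step 3 — invert S. det(S) = 8.3333·5.6667 - (-6.6667)² = 2.7778.
  S^{-1} = (1/det) · [[d, -b], [-b, a]] = [[2.04, 2.4],
 [2.4, 3]].

Step 4 — quadratic form (x̄ - mu_0)^T · S^{-1} · (x̄ - mu_0):
  S^{-1} · (x̄ - mu_0) = (-5.7, -7.5),
  (x̄ - mu_0)^T · [...] = (2.5)·(-5.7) + (-4.5)·(-7.5) = 19.5.

Step 5 — scale by n: T² = 4 · 19.5 = 78.

T² ≈ 78


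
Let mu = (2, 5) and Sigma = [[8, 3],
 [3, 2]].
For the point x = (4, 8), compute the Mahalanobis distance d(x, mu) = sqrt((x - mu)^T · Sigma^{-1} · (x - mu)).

Step 1 — centre the observation: (x - mu) = (2, 3).

Step 2 — invert Sigma. det(Sigma) = 8·2 - (3)² = 7.
  Sigma^{-1} = (1/det) · [[d, -b], [-b, a]] = [[0.2857, -0.4286],
 [-0.4286, 1.1429]].

Step 3 — form the quadratic (x - mu)^T · Sigma^{-1} · (x - mu):
  Sigma^{-1} · (x - mu) = (-0.7143, 2.5714).
  (x - mu)^T · [Sigma^{-1} · (x - mu)] = (2)·(-0.7143) + (3)·(2.5714) = 6.2857.

Step 4 — take square root: d = √(6.2857) ≈ 2.5071.

d(x, mu) = √(6.2857) ≈ 2.5071


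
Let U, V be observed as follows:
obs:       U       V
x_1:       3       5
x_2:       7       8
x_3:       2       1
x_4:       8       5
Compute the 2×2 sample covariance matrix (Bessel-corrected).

Step 1 — column means:
  mean(U) = (3 + 7 + 2 + 8) / 4 = 20/4 = 5
  mean(V) = (5 + 8 + 1 + 5) / 4 = 19/4 = 4.75

Step 2 — sample covariance S[i,j] = (1/(n-1)) · Σ_k (x_{k,i} - mean_i) · (x_{k,j} - mean_j), with n-1 = 3.
  S[U,U] = ((-2)·(-2) + (2)·(2) + (-3)·(-3) + (3)·(3)) / 3 = 26/3 = 8.6667
  S[U,V] = ((-2)·(0.25) + (2)·(3.25) + (-3)·(-3.75) + (3)·(0.25)) / 3 = 18/3 = 6
  S[V,V] = ((0.25)·(0.25) + (3.25)·(3.25) + (-3.75)·(-3.75) + (0.25)·(0.25)) / 3 = 24.75/3 = 8.25

S is symmetric (S[j,i] = S[i,j]). Assembling:

S = [[8.6667, 6],
 [6, 8.25]]


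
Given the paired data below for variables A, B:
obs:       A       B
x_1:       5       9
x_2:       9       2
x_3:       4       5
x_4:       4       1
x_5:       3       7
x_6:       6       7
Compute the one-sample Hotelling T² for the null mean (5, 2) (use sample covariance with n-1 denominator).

Step 1 — sample mean vector:
  mean(A) = (5 + 9 + 4 + 4 + 3 + 6) / 6 = 31/6 = 5.1667
  mean(B) = (9 + 2 + 5 + 1 + 7 + 7) / 6 = 31/6 = 5.1667
  x̄ = (5.1667, 5.1667),  deviation x̄ - mu_0 = (5.1667, 5.1667) - (5, 2) = (0.1667, 3.1667).

Step 2 — sample covariance matrix, S[i,j] = (1/(n-1)) · Σ_k (x_{k,i} - mean_i) · (x_{k,j} - mean_j), divisor n-1 = 5:
  S[A,A] = ((-0.1667)·(-0.1667) + (3.8333)·(3.8333) + (-1.1667)·(-1.1667) + (-1.1667)·(-1.1667) + (-2.1667)·(-2.1667) + (0.8333)·(0.8333)) / 5 = 22.8333/5 = 4.5667
  S[A,B] = ((-0.1667)·(3.8333) + (3.8333)·(-3.1667) + (-1.1667)·(-0.1667) + (-1.1667)·(-4.1667) + (-2.1667)·(1.8333) + (0.8333)·(1.8333)) / 5 = -10.1667/5 = -2.0333
  S[B,B] = ((3.8333)·(3.8333) + (-3.1667)·(-3.1667) + (-0.1667)·(-0.1667) + (-4.1667)·(-4.1667) + (1.8333)·(1.8333) + (1.8333)·(1.8333)) / 5 = 48.8333/5 = 9.7667
  S = [[4.5667, -2.0333],
 [-2.0333, 9.7667]].

Step 3 — invert S. det(S) = 4.5667·9.7667 - (-2.0333)² = 40.4667.
  S^{-1} = (1/det) · [[d, -b], [-b, a]] = [[0.2414, 0.0502],
 [0.0502, 0.1129]].

Step 4 — quadratic form (x̄ - mu_0)^T · S^{-1} · (x̄ - mu_0):
  S^{-1} · (x̄ - mu_0) = (0.1993, 0.3657),
  (x̄ - mu_0)^T · [...] = (0.1667)·(0.1993) + (3.1667)·(0.3657) = 1.1914.

Step 5 — scale by n: T² = 6 · 1.1914 = 7.1483.

T² ≈ 7.1483


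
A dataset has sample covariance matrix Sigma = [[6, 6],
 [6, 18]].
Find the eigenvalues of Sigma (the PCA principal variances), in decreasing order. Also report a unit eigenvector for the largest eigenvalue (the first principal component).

Step 1 — characteristic polynomial of 2×2 Sigma:
  det(Sigma - λI) = λ² - trace · λ + det = 0.
  trace = 6 + 18 = 24, det = 6·18 - (6)² = 72.
Step 2 — discriminant:
  Δ = trace² - 4·det = 576 - 288 = 288.
Step 3 — eigenvalues:
  λ = (trace ± √Δ)/2 = (24 ± 16.9706)/2,
  λ_1 = 20.4853,  λ_2 = 3.5147.

Step 4 — unit eigenvector for λ_1: solve (Sigma - λ_1 I)v = 0. First row:
  (6 - 20.4853)·v_x + (6)·v_y = 0, i.e. (-14.4853)·v_x + (6)·v_y = 0,
  so v ∝ (b, λ_1 - a) = (6, 14.4853) = u.
  ||u|| = √((6)² + (14.4853)²) = √(245.8234) ≈ 15.6788,
  v_1 = u/||u|| ≈ (0.3827, 0.9239) (||v_1|| = 1).

λ_1 = 20.4853,  λ_2 = 3.5147;  v_1 ≈ (0.3827, 0.9239)


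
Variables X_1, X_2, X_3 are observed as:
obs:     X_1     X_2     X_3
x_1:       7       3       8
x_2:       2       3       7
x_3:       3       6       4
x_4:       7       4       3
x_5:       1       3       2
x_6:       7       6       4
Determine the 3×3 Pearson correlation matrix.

Step 1 — column means:
  mean(X_1) = (7 + 2 + 3 + 7 + 1 + 7) / 6 = 27/6 = 4.5
  mean(X_2) = (3 + 3 + 6 + 4 + 3 + 6) / 6 = 25/6 = 4.1667
  mean(X_3) = (8 + 7 + 4 + 3 + 2 + 4) / 6 = 28/6 = 4.6667

Step 2 — sample variances and covariances s[i,j] = (1/(n-1)) · Σ_k (x_{k,i} - mean_i) · (x_{k,j} - mean_j), with n-1 = 5:
  s[X_1,X_1] = ((2.5)·(2.5) + (-2.5)·(-2.5) + (-1.5)·(-1.5) + (2.5)·(2.5) + (-3.5)·(-3.5) + (2.5)·(2.5)) / 5 = 39.5/5 = 7.9
  s[X_1,X_2] = ((2.5)·(-1.1667) + (-2.5)·(-1.1667) + (-1.5)·(1.8333) + (2.5)·(-0.1667) + (-3.5)·(-1.1667) + (2.5)·(1.8333)) / 5 = 5.5/5 = 1.1
  s[X_1,X_3] = ((2.5)·(3.3333) + (-2.5)·(2.3333) + (-1.5)·(-0.6667) + (2.5)·(-1.6667) + (-3.5)·(-2.6667) + (2.5)·(-0.6667)) / 5 = 7/5 = 1.4
  s[X_2,X_2] = ((-1.1667)·(-1.1667) + (-1.1667)·(-1.1667) + (1.8333)·(1.8333) + (-0.1667)·(-0.1667) + (-1.1667)·(-1.1667) + (1.8333)·(1.8333)) / 5 = 10.8333/5 = 2.1667
  s[X_2,X_3] = ((-1.1667)·(3.3333) + (-1.1667)·(2.3333) + (1.8333)·(-0.6667) + (-0.1667)·(-1.6667) + (-1.1667)·(-2.6667) + (1.8333)·(-0.6667)) / 5 = -5.6667/5 = -1.1333
  s[X_3,X_3] = ((3.3333)·(3.3333) + (2.3333)·(2.3333) + (-0.6667)·(-0.6667) + (-1.6667)·(-1.6667) + (-2.6667)·(-2.6667) + (-0.6667)·(-0.6667)) / 5 = 27.3333/5 = 5.4667
  Sample standard deviations s_i = √(s[i,i]):
  s(X_1) = √(7.9) = 2.8107
  s(X_2) = √(2.1667) = 1.472
  s(X_3) = √(5.4667) = 2.3381

Step 3 — r_{ij} = s_{ij} / (s_i · s_j):
  r[X_1,X_1] = 1 (diagonal).
  r[X_1,X_2] = 1.1 / (2.8107 · 1.472) = 1.1 / 4.1372 = 0.2659
  r[X_1,X_3] = 1.4 / (2.8107 · 2.3381) = 1.4 / 6.5717 = 0.213
  r[X_2,X_2] = 1 (diagonal).
  r[X_2,X_3] = -1.1333 / (1.472 · 2.3381) = -1.1333 / 3.4416 = -0.3293
  r[X_3,X_3] = 1 (diagonal).

R is symmetric with unit diagonal. Assembling:

R = [[1, 0.2659, 0.213],
 [0.2659, 1, -0.3293],
 [0.213, -0.3293, 1]]


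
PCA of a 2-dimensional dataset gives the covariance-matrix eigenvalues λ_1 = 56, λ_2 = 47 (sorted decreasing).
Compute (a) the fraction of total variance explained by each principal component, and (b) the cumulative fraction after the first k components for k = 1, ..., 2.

Step 1 — total variance = trace(Sigma) = Σ λ_i = 56 + 47 = 103.

Step 2 — fraction explained by component i = λ_i / Σ λ:
  PC1: 56/103 = 0.5437
  PC2: 47/103 = 0.4563

Step 3 — cumulative fraction after k components = (λ_1 + ... + λ_k) / Σ λ:
  k = 1: 56/103 = 0.5437
  k = 2: (56 + 47)/103 = 103/103 = 1

Summary (fraction, with percent):

explained: PC1 0.5437 (54.37%), PC2 0.4563 (45.63%);  cumulative: 0.5437, 1


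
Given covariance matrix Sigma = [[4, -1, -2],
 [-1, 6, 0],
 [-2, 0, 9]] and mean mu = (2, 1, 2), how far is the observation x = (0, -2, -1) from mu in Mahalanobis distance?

Step 1 — centre the observation: (x - mu) = (-2, -3, -3).

Step 2 — invert Sigma (cofactor / det for 3×3, or solve directly):
  Sigma^{-1} = [[0.2951, 0.0492, 0.0656],
 [0.0492, 0.1749, 0.0109],
 [0.0656, 0.0109, 0.1257]].

Step 3 — form the quadratic (x - mu)^T · Sigma^{-1} · (x - mu):
  Sigma^{-1} · (x - mu) = (-0.9344, -0.6557, -0.541).
  (x - mu)^T · [Sigma^{-1} · (x - mu)] = (-2)·(-0.9344) + (-3)·(-0.6557) + (-3)·(-0.541) = 5.459.

Step 4 — take square root: d = √(5.459) ≈ 2.3365.

d(x, mu) = √(5.459) ≈ 2.3365


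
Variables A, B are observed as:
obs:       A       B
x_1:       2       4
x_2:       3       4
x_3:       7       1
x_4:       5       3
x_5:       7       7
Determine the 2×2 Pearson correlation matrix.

Step 1 — column means:
  mean(A) = (2 + 3 + 7 + 5 + 7) / 5 = 24/5 = 4.8
  mean(B) = (4 + 4 + 1 + 3 + 7) / 5 = 19/5 = 3.8

Step 2 — sample variances and covariances s[i,j] = (1/(n-1)) · Σ_k (x_{k,i} - mean_i) · (x_{k,j} - mean_j), with n-1 = 4:
  s[A,A] = ((-2.8)·(-2.8) + (-1.8)·(-1.8) + (2.2)·(2.2) + (0.2)·(0.2) + (2.2)·(2.2)) / 4 = 20.8/4 = 5.2
  s[A,B] = ((-2.8)·(0.2) + (-1.8)·(0.2) + (2.2)·(-2.8) + (0.2)·(-0.8) + (2.2)·(3.2)) / 4 = -0.2/4 = -0.05
  s[B,B] = ((0.2)·(0.2) + (0.2)·(0.2) + (-2.8)·(-2.8) + (-0.8)·(-0.8) + (3.2)·(3.2)) / 4 = 18.8/4 = 4.7
  Sample standard deviations s_i = √(s[i,i]):
  s(A) = √(5.2) = 2.2804
  s(B) = √(4.7) = 2.1679

Step 3 — r_{ij} = s_{ij} / (s_i · s_j):
  r[A,A] = 1 (diagonal).
  r[A,B] = -0.05 / (2.2804 · 2.1679) = -0.05 / 4.9437 = -0.0101
  r[B,B] = 1 (diagonal).

R is symmetric with unit diagonal. Assembling:

R = [[1, -0.0101],
 [-0.0101, 1]]


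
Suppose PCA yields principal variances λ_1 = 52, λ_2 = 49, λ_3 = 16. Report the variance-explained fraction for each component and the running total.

Step 1 — total variance = trace(Sigma) = Σ λ_i = 52 + 49 + 16 = 117.

Step 2 — fraction explained by component i = λ_i / Σ λ:
  PC1: 52/117 = 0.4444
  PC2: 49/117 = 0.4188
  PC3: 16/117 = 0.1368

Step 3 — cumulative fraction after k components = (λ_1 + ... + λ_k) / Σ λ:
  k = 1: 52/117 = 0.4444
  k = 2: (52 + 49)/117 = 101/117 = 0.8632
  k = 3: (52 + 49 + 16)/117 = 117/117 = 1

Summary (fraction, with percent):

explained: PC1 0.4444 (44.44%), PC2 0.4188 (41.88%), PC3 0.1368 (13.68%);  cumulative: 0.4444, 0.8632, 1


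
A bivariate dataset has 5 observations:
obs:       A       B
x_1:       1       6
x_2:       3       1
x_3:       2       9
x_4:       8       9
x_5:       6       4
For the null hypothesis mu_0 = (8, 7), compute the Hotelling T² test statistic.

Step 1 — sample mean vector:
  mean(A) = (1 + 3 + 2 + 8 + 6) / 5 = 20/5 = 4
  mean(B) = (6 + 1 + 9 + 9 + 4) / 5 = 29/5 = 5.8
  x̄ = (4, 5.8),  deviation x̄ - mu_0 = (4, 5.8) - (8, 7) = (-4, -1.2).

Step 2 — sample covariance matrix, S[i,j] = (1/(n-1)) · Σ_k (x_{k,i} - mean_i) · (x_{k,j} - mean_j), divisor n-1 = 4:
  S[A,A] = ((-3)·(-3) + (-1)·(-1) + (-2)·(-2) + (4)·(4) + (2)·(2)) / 4 = 34/4 = 8.5
  S[A,B] = ((-3)·(0.2) + (-1)·(-4.8) + (-2)·(3.2) + (4)·(3.2) + (2)·(-1.8)) / 4 = 7/4 = 1.75
  S[B,B] = ((0.2)·(0.2) + (-4.8)·(-4.8) + (3.2)·(3.2) + (3.2)·(3.2) + (-1.8)·(-1.8)) / 4 = 46.8/4 = 11.7
  S = [[8.5, 1.75],
 [1.75, 11.7]].

Step 3 — invert S. det(S) = 8.5·11.7 - (1.75)² = 96.3875.
  S^{-1} = (1/det) · [[d, -b], [-b, a]] = [[0.1214, -0.0182],
 [-0.0182, 0.0882]].

Step 4 — quadratic form (x̄ - mu_0)^T · S^{-1} · (x̄ - mu_0):
  S^{-1} · (x̄ - mu_0) = (-0.4638, -0.0332),
  (x̄ - mu_0)^T · [...] = (-4)·(-0.4638) + (-1.2)·(-0.0332) = 1.8949.

Step 5 — scale by n: T² = 5 · 1.8949 = 9.4743.

T² ≈ 9.4743


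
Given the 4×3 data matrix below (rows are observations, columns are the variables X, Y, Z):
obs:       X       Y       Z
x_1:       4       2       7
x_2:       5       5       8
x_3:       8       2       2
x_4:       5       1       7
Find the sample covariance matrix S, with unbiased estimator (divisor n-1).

Step 1 — column means:
  mean(X) = (4 + 5 + 8 + 5) / 4 = 22/4 = 5.5
  mean(Y) = (2 + 5 + 2 + 1) / 4 = 10/4 = 2.5
  mean(Z) = (7 + 8 + 2 + 7) / 4 = 24/4 = 6

Step 2 — sample covariance S[i,j] = (1/(n-1)) · Σ_k (x_{k,i} - mean_i) · (x_{k,j} - mean_j), with n-1 = 3.
  S[X,X] = ((-1.5)·(-1.5) + (-0.5)·(-0.5) + (2.5)·(2.5) + (-0.5)·(-0.5)) / 3 = 9/3 = 3
  S[X,Y] = ((-1.5)·(-0.5) + (-0.5)·(2.5) + (2.5)·(-0.5) + (-0.5)·(-1.5)) / 3 = -1/3 = -0.3333
  S[X,Z] = ((-1.5)·(1) + (-0.5)·(2) + (2.5)·(-4) + (-0.5)·(1)) / 3 = -13/3 = -4.3333
  S[Y,Y] = ((-0.5)·(-0.5) + (2.5)·(2.5) + (-0.5)·(-0.5) + (-1.5)·(-1.5)) / 3 = 9/3 = 3
  S[Y,Z] = ((-0.5)·(1) + (2.5)·(2) + (-0.5)·(-4) + (-1.5)·(1)) / 3 = 5/3 = 1.6667
  S[Z,Z] = ((1)·(1) + (2)·(2) + (-4)·(-4) + (1)·(1)) / 3 = 22/3 = 7.3333

S is symmetric (S[j,i] = S[i,j]). Assembling:

S = [[3, -0.3333, -4.3333],
 [-0.3333, 3, 1.6667],
 [-4.3333, 1.6667, 7.3333]]


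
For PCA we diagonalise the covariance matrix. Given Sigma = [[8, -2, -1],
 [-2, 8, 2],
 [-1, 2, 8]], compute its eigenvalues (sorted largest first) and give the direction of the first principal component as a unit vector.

Step 1 — characteristic polynomial p(λ) = det(λI - Sigma) = λ³ - tr·λ² + c_1·λ - det, where tr = trace, c_1 = sum of the principal 2×2 minors, det = det(Sigma):
  tr = 8 + 8 + 8 = 24,
  c_1 = (8·8 - (-2)²) + (8·8 - (-1)²) + (8·8 - (2)²) = 60 + 63 + 60 = 183,
  det = 8·(8·8 - (2)²) - (-2)·((-2)·8 - (2)·(-1)) + (-1)·((-2)·(2) - 8·(-1)) = 8·(60) - (-2)·(-14) + (-1)·(4) = 448.
  So p(λ) = λ³ - 24λ² + 183λ - 448.
Step 2 — look for an integer root (rational root theorem: any rational root is an integer divisor of 448). Testing λ = 7:
  p(7) = 343 - 1176 + 1281 - 448 = 0  ✓
  Dividing out (λ - 7): p(λ) = (λ - 7)(λ² - 17λ + 64).
Step 3 — remaining eigenvalues from the quadratic λ² - 17λ + 64 = 0:
  Δ = 17² - 4·64 = 289 - 256 = 33,  λ = (17 ± √33)/2 = (17 ± 5.7446)/2 ≈ 11.3723 or 5.6277.
  Sorted: λ_1 = 11.3723,  λ_2 = 7,  λ_3 = 5.6277  (check: sum = 24 = tr ✓).

Step 4 — unit eigenvector for λ_1 ≈ 11.3723: v spans the null space of (Sigma - λ_1 I), whose rows are
  r_1 = (-3.3723, -2, -1),  r_2 = (-2, -3.3723, 2),  r_3 = (-1, 2, -3.3723).
  v is orthogonal to every row, so take v ∝ r_1 × r_2 = ((-2)·(2) - (-1)·(-3.3723), (-1)·(-2) - (-3.3723)·(2), (-3.3723)·(-3.3723) - (-2)·(-2)) ≈ (-7.3723, 8.7446, 7.3723).
  Rescale (multiply by -1 so the first nonzero entry is positive): u = (7.3723, -8.7446, -7.3723).
  ||u|| = √((7.3723)² + (-8.7446)² + (-7.3723)²) = √(185.1684) ≈ 13.6077,  v_1 = u/||u|| ≈ (0.5418, -0.6426, -0.5418) (||v_1|| = 1).

λ_1 = 11.3723,  λ_2 = 7,  λ_3 = 5.6277;  v_1 ≈ (0.5418, -0.6426, -0.5418)


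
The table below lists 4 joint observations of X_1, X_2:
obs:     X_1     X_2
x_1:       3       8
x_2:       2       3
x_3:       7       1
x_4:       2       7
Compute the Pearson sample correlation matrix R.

Step 1 — column means:
  mean(X_1) = (3 + 2 + 7 + 2) / 4 = 14/4 = 3.5
  mean(X_2) = (8 + 3 + 1 + 7) / 4 = 19/4 = 4.75

Step 2 — sample variances and covariances s[i,j] = (1/(n-1)) · Σ_k (x_{k,i} - mean_i) · (x_{k,j} - mean_j), with n-1 = 3:
  s[X_1,X_1] = ((-0.5)·(-0.5) + (-1.5)·(-1.5) + (3.5)·(3.5) + (-1.5)·(-1.5)) / 3 = 17/3 = 5.6667
  s[X_1,X_2] = ((-0.5)·(3.25) + (-1.5)·(-1.75) + (3.5)·(-3.75) + (-1.5)·(2.25)) / 3 = -15.5/3 = -5.1667
  s[X_2,X_2] = ((3.25)·(3.25) + (-1.75)·(-1.75) + (-3.75)·(-3.75) + (2.25)·(2.25)) / 3 = 32.75/3 = 10.9167
  Sample standard deviations s_i = √(s[i,i]):
  s(X_1) = √(5.6667) = 2.3805
  s(X_2) = √(10.9167) = 3.304

Step 3 — r_{ij} = s_{ij} / (s_i · s_j):
  r[X_1,X_1] = 1 (diagonal).
  r[X_1,X_2] = -5.1667 / (2.3805 · 3.304) = -5.1667 / 7.8652 = -0.6569
  r[X_2,X_2] = 1 (diagonal).

R is symmetric with unit diagonal. Assembling:

R = [[1, -0.6569],
 [-0.6569, 1]]


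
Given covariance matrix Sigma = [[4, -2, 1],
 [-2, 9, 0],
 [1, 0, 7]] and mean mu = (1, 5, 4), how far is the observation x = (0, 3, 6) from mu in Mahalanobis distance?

Step 1 — centre the observation: (x - mu) = (-1, -2, 2).

Step 2 — invert Sigma (cofactor / det for 3×3, or solve directly):
  Sigma^{-1} = [[0.293, 0.0651, -0.0419],
 [0.0651, 0.1256, -0.0093],
 [-0.0419, -0.0093, 0.1488]].

Step 3 — form the quadratic (x - mu)^T · Sigma^{-1} · (x - mu):
  Sigma^{-1} · (x - mu) = (-0.507, -0.3349, 0.3581).
  (x - mu)^T · [Sigma^{-1} · (x - mu)] = (-1)·(-0.507) + (-2)·(-0.3349) + (2)·(0.3581) = 1.893.

Step 4 — take square root: d = √(1.893) ≈ 1.3759.

d(x, mu) = √(1.893) ≈ 1.3759


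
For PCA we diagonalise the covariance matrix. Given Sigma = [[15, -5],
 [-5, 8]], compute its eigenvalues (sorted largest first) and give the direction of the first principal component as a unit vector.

Step 1 — characteristic polynomial of 2×2 Sigma:
  det(Sigma - λI) = λ² - trace · λ + det = 0.
  trace = 15 + 8 = 23, det = 15·8 - (-5)² = 95.
Step 2 — discriminant:
  Δ = trace² - 4·det = 529 - 380 = 149.
Step 3 — eigenvalues:
  λ = (trace ± √Δ)/2 = (23 ± 12.2066)/2,
  λ_1 = 17.6033,  λ_2 = 5.3967.

Step 4 — unit eigenvector for λ_1: solve (Sigma - λ_1 I)v = 0. First row:
  (15 - 17.6033)·v_x + (-5)·v_y = 0, i.e. (-2.6033)·v_x + (-5)·v_y = 0,
  so v ∝ (b, λ_1 - a) = (-5, 2.6033); multiply by -1 so the first entry is positive: u = (5, -2.6033).
  ||u|| = √((5)² + (-2.6033)²) = √(31.7771) ≈ 5.6371,
  v_1 = u/||u|| ≈ (0.887, -0.4618) (||v_1|| = 1).

λ_1 = 17.6033,  λ_2 = 5.3967;  v_1 ≈ (0.887, -0.4618)


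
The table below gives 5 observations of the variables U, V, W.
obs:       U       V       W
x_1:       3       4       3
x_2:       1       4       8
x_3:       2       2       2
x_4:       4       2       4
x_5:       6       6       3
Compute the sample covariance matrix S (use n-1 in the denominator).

Step 1 — column means:
  mean(U) = (3 + 1 + 2 + 4 + 6) / 5 = 16/5 = 3.2
  mean(V) = (4 + 4 + 2 + 2 + 6) / 5 = 18/5 = 3.6
  mean(W) = (3 + 8 + 2 + 4 + 3) / 5 = 20/5 = 4

Step 2 — sample covariance S[i,j] = (1/(n-1)) · Σ_k (x_{k,i} - mean_i) · (x_{k,j} - mean_j), with n-1 = 4.
  S[U,U] = ((-0.2)·(-0.2) + (-2.2)·(-2.2) + (-1.2)·(-1.2) + (0.8)·(0.8) + (2.8)·(2.8)) / 4 = 14.8/4 = 3.7
  S[U,V] = ((-0.2)·(0.4) + (-2.2)·(0.4) + (-1.2)·(-1.6) + (0.8)·(-1.6) + (2.8)·(2.4)) / 4 = 6.4/4 = 1.6
  S[U,W] = ((-0.2)·(-1) + (-2.2)·(4) + (-1.2)·(-2) + (0.8)·(0) + (2.8)·(-1)) / 4 = -9/4 = -2.25
  S[V,V] = ((0.4)·(0.4) + (0.4)·(0.4) + (-1.6)·(-1.6) + (-1.6)·(-1.6) + (2.4)·(2.4)) / 4 = 11.2/4 = 2.8
  S[V,W] = ((0.4)·(-1) + (0.4)·(4) + (-1.6)·(-2) + (-1.6)·(0) + (2.4)·(-1)) / 4 = 2/4 = 0.5
  S[W,W] = ((-1)·(-1) + (4)·(4) + (-2)·(-2) + (0)·(0) + (-1)·(-1)) / 4 = 22/4 = 5.5

S is symmetric (S[j,i] = S[i,j]). Assembling:

S = [[3.7, 1.6, -2.25],
 [1.6, 2.8, 0.5],
 [-2.25, 0.5, 5.5]]


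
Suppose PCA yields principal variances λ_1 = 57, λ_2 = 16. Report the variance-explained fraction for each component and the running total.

Step 1 — total variance = trace(Sigma) = Σ λ_i = 57 + 16 = 73.

Step 2 — fraction explained by component i = λ_i / Σ λ:
  PC1: 57/73 = 0.7808
  PC2: 16/73 = 0.2192

Step 3 — cumulative fraction after k components = (λ_1 + ... + λ_k) / Σ λ:
  k = 1: 57/73 = 0.7808
  k = 2: (57 + 16)/73 = 73/73 = 1

Summary (fraction, with percent):

explained: PC1 0.7808 (78.08%), PC2 0.2192 (21.92%);  cumulative: 0.7808, 1


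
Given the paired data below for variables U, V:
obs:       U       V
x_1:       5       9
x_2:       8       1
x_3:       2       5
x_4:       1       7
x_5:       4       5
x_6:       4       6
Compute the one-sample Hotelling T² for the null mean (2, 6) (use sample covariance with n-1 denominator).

Step 1 — sample mean vector:
  mean(U) = (5 + 8 + 2 + 1 + 4 + 4) / 6 = 24/6 = 4
  mean(V) = (9 + 1 + 5 + 7 + 5 + 6) / 6 = 33/6 = 5.5
  x̄ = (4, 5.5),  deviation x̄ - mu_0 = (4, 5.5) - (2, 6) = (2, -0.5).

Step 2 — sample covariance matrix, S[i,j] = (1/(n-1)) · Σ_k (x_{k,i} - mean_i) · (x_{k,j} - mean_j), divisor n-1 = 5:
  S[U,U] = ((1)·(1) + (4)·(4) + (-2)·(-2) + (-3)·(-3) + (0)·(0) + (0)·(0)) / 5 = 30/5 = 6
  S[U,V] = ((1)·(3.5) + (4)·(-4.5) + (-2)·(-0.5) + (-3)·(1.5) + (0)·(-0.5) + (0)·(0.5)) / 5 = -18/5 = -3.6
  S[V,V] = ((3.5)·(3.5) + (-4.5)·(-4.5) + (-0.5)·(-0.5) + (1.5)·(1.5) + (-0.5)·(-0.5) + (0.5)·(0.5)) / 5 = 35.5/5 = 7.1
  S = [[6, -3.6],
 [-3.6, 7.1]].

Step 3 — invert S. det(S) = 6·7.1 - (-3.6)² = 29.64.
  S^{-1} = (1/det) · [[d, -b], [-b, a]] = [[0.2395, 0.1215],
 [0.1215, 0.2024]].

Step 4 — quadratic form (x̄ - mu_0)^T · S^{-1} · (x̄ - mu_0):
  S^{-1} · (x̄ - mu_0) = (0.4184, 0.1417),
  (x̄ - mu_0)^T · [...] = (2)·(0.4184) + (-0.5)·(0.1417) = 0.7659.

Step 5 — scale by n: T² = 6 · 0.7659 = 4.5951.

T² ≈ 4.5951


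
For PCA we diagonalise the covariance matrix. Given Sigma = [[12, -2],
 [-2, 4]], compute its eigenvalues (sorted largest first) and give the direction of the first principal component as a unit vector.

Step 1 — characteristic polynomial of 2×2 Sigma:
  det(Sigma - λI) = λ² - trace · λ + det = 0.
  trace = 12 + 4 = 16, det = 12·4 - (-2)² = 44.
Step 2 — discriminant:
  Δ = trace² - 4·det = 256 - 176 = 80.
Step 3 — eigenvalues:
  λ = (trace ± √Δ)/2 = (16 ± 8.9443)/2,
  λ_1 = 12.4721,  λ_2 = 3.5279.

Step 4 — unit eigenvector for λ_1: solve (Sigma - λ_1 I)v = 0. First row:
  (12 - 12.4721)·v_x + (-2)·v_y = 0, i.e. (-0.4721)·v_x + (-2)·v_y = 0,
  so v ∝ (b, λ_1 - a) = (-2, 0.4721); multiply by -1 so the first entry is positive: u = (2, -0.4721).
  ||u|| = √((2)² + (-0.4721)²) = √(4.2229) ≈ 2.055,
  v_1 = u/||u|| ≈ (0.9732, -0.2298) (||v_1|| = 1).

λ_1 = 12.4721,  λ_2 = 3.5279;  v_1 ≈ (0.9732, -0.2298)


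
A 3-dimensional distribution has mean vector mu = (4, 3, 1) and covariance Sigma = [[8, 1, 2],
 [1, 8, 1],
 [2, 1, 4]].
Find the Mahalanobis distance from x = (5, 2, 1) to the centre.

Step 1 — centre the observation: (x - mu) = (1, -1, 0).

Step 2 — invert Sigma (cofactor / det for 3×3, or solve directly):
  Sigma^{-1} = [[0.1435, -0.0093, -0.0694],
 [-0.0093, 0.1296, -0.0278],
 [-0.0694, -0.0278, 0.2917]].

Step 3 — form the quadratic (x - mu)^T · Sigma^{-1} · (x - mu):
  Sigma^{-1} · (x - mu) = (0.1528, -0.1389, -0.0417).
  (x - mu)^T · [Sigma^{-1} · (x - mu)] = (1)·(0.1528) + (-1)·(-0.1389) + (0)·(-0.0417) = 0.2917.

Step 4 — take square root: d = √(0.2917) ≈ 0.5401.

d(x, mu) = √(0.2917) ≈ 0.5401


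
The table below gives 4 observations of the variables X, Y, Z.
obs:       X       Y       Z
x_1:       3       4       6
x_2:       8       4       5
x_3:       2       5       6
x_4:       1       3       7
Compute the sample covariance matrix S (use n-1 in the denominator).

Step 1 — column means:
  mean(X) = (3 + 8 + 2 + 1) / 4 = 14/4 = 3.5
  mean(Y) = (4 + 4 + 5 + 3) / 4 = 16/4 = 4
  mean(Z) = (6 + 5 + 6 + 7) / 4 = 24/4 = 6

Step 2 — sample covariance S[i,j] = (1/(n-1)) · Σ_k (x_{k,i} - mean_i) · (x_{k,j} - mean_j), with n-1 = 3.
  S[X,X] = ((-0.5)·(-0.5) + (4.5)·(4.5) + (-1.5)·(-1.5) + (-2.5)·(-2.5)) / 3 = 29/3 = 9.6667
  S[X,Y] = ((-0.5)·(0) + (4.5)·(0) + (-1.5)·(1) + (-2.5)·(-1)) / 3 = 1/3 = 0.3333
  S[X,Z] = ((-0.5)·(0) + (4.5)·(-1) + (-1.5)·(0) + (-2.5)·(1)) / 3 = -7/3 = -2.3333
  S[Y,Y] = ((0)·(0) + (0)·(0) + (1)·(1) + (-1)·(-1)) / 3 = 2/3 = 0.6667
  S[Y,Z] = ((0)·(0) + (0)·(-1) + (1)·(0) + (-1)·(1)) / 3 = -1/3 = -0.3333
  S[Z,Z] = ((0)·(0) + (-1)·(-1) + (0)·(0) + (1)·(1)) / 3 = 2/3 = 0.6667

S is symmetric (S[j,i] = S[i,j]). Assembling:

S = [[9.6667, 0.3333, -2.3333],
 [0.3333, 0.6667, -0.3333],
 [-2.3333, -0.3333, 0.6667]]


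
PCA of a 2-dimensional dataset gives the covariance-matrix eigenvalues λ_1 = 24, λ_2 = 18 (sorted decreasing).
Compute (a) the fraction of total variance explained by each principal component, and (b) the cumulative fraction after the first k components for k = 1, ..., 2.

Step 1 — total variance = trace(Sigma) = Σ λ_i = 24 + 18 = 42.

Step 2 — fraction explained by component i = λ_i / Σ λ:
  PC1: 24/42 = 0.5714
  PC2: 18/42 = 0.4286

Step 3 — cumulative fraction after k components = (λ_1 + ... + λ_k) / Σ λ:
  k = 1: 24/42 = 0.5714
  k = 2: (24 + 18)/42 = 42/42 = 1

Summary (fraction, with percent):

explained: PC1 0.5714 (57.14%), PC2 0.4286 (42.86%);  cumulative: 0.5714, 1


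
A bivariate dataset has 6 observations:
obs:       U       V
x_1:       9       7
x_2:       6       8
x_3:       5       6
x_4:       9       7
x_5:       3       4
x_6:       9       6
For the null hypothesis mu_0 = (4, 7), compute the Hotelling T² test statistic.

Step 1 — sample mean vector:
  mean(U) = (9 + 6 + 5 + 9 + 3 + 9) / 6 = 41/6 = 6.8333
  mean(V) = (7 + 8 + 6 + 7 + 4 + 6) / 6 = 38/6 = 6.3333
  x̄ = (6.8333, 6.3333),  deviation x̄ - mu_0 = (6.8333, 6.3333) - (4, 7) = (2.8333, -0.6667).

Step 2 — sample covariance matrix, S[i,j] = (1/(n-1)) · Σ_k (x_{k,i} - mean_i) · (x_{k,j} - mean_j), divisor n-1 = 5:
  S[U,U] = ((2.1667)·(2.1667) + (-0.8333)·(-0.8333) + (-1.8333)·(-1.8333) + (2.1667)·(2.1667) + (-3.8333)·(-3.8333) + (2.1667)·(2.1667)) / 5 = 32.8333/5 = 6.5667
  S[U,V] = ((2.1667)·(0.6667) + (-0.8333)·(1.6667) + (-1.8333)·(-0.3333) + (2.1667)·(0.6667) + (-3.8333)·(-2.3333) + (2.1667)·(-0.3333)) / 5 = 10.3333/5 = 2.0667
  S[V,V] = ((0.6667)·(0.6667) + (1.6667)·(1.6667) + (-0.3333)·(-0.3333) + (0.6667)·(0.6667) + (-2.3333)·(-2.3333) + (-0.3333)·(-0.3333)) / 5 = 9.3333/5 = 1.8667
  S = [[6.5667, 2.0667],
 [2.0667, 1.8667]].

Step 3 — invert S. det(S) = 6.5667·1.8667 - (2.0667)² = 7.9867.
  S^{-1} = (1/det) · [[d, -b], [-b, a]] = [[0.2337, -0.2588],
 [-0.2588, 0.8222]].

Step 4 — quadratic form (x̄ - mu_0)^T · S^{-1} · (x̄ - mu_0):
  S^{-1} · (x̄ - mu_0) = (0.8347, -1.2813),
  (x̄ - mu_0)^T · [...] = (2.8333)·(0.8347) + (-0.6667)·(-1.2813) = 3.2193.

Step 5 — scale by n: T² = 6 · 3.2193 = 19.3155.

T² ≈ 19.3155


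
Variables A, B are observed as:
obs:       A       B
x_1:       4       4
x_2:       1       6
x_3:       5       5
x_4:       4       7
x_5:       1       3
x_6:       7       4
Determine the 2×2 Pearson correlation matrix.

Step 1 — column means:
  mean(A) = (4 + 1 + 5 + 4 + 1 + 7) / 6 = 22/6 = 3.6667
  mean(B) = (4 + 6 + 5 + 7 + 3 + 4) / 6 = 29/6 = 4.8333

Step 2 — sample variances and covariances s[i,j] = (1/(n-1)) · Σ_k (x_{k,i} - mean_i) · (x_{k,j} - mean_j), with n-1 = 5:
  s[A,A] = ((0.3333)·(0.3333) + (-2.6667)·(-2.6667) + (1.3333)·(1.3333) + (0.3333)·(0.3333) + (-2.6667)·(-2.6667) + (3.3333)·(3.3333)) / 5 = 27.3333/5 = 5.4667
  s[A,B] = ((0.3333)·(-0.8333) + (-2.6667)·(1.1667) + (1.3333)·(0.1667) + (0.3333)·(2.1667) + (-2.6667)·(-1.8333) + (3.3333)·(-0.8333)) / 5 = -0.3333/5 = -0.0667
  s[B,B] = ((-0.8333)·(-0.8333) + (1.1667)·(1.1667) + (0.1667)·(0.1667) + (2.1667)·(2.1667) + (-1.8333)·(-1.8333) + (-0.8333)·(-0.8333)) / 5 = 10.8333/5 = 2.1667
  Sample standard deviations s_i = √(s[i,i]):
  s(A) = √(5.4667) = 2.3381
  s(B) = √(2.1667) = 1.472

Step 3 — r_{ij} = s_{ij} / (s_i · s_j):
  r[A,A] = 1 (diagonal).
  r[A,B] = -0.0667 / (2.3381 · 1.472) = -0.0667 / 3.4416 = -0.0194
  r[B,B] = 1 (diagonal).

R is symmetric with unit diagonal. Assembling:

R = [[1, -0.0194],
 [-0.0194, 1]]


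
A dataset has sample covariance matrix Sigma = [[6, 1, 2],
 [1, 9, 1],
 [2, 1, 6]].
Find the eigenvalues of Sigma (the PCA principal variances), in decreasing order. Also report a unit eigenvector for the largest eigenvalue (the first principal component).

Step 1 — characteristic polynomial p(λ) = det(λI - Sigma) = λ³ - tr·λ² + c_1·λ - det, where tr = trace, c_1 = sum of the principal 2×2 minors, det = det(Sigma):
  tr = 6 + 9 + 6 = 21,
  c_1 = (6·9 - (1)²) + (6·6 - (2)²) + (9·6 - (1)²) = 53 + 32 + 53 = 138,
  det = 6·(9·6 - (1)²) - (1)·((1)·6 - (1)·(2)) + (2)·((1)·(1) - 9·(2)) = 6·(53) - (1)·(4) + (2)·(-17) = 280.
  So p(λ) = λ³ - 21λ² + 138λ - 280.
Step 2 — look for an integer root (rational root theorem: any rational root is an integer divisor of 280). Testing λ = 4:
  p(4) = 64 - 336 + 552 - 280 = 0  ✓
  Dividing out (λ - 4): p(λ) = (λ - 4)(λ² - 17λ + 70).
Step 3 — remaining eigenvalues from the quadratic λ² - 17λ + 70 = 0:
  Δ = 17² - 4·70 = 289 - 280 = 9,  λ = (17 ± √9)/2 = (17 ± 3)/2 = 10 or 7.
  Sorted: λ_1 = 10,  λ_2 = 7,  λ_3 = 4  (check: sum = 21 = tr ✓).

Step 4 — unit eigenvector for λ_1 = 10: v spans the null space of (Sigma - λ_1 I), whose rows are
  r_1 = (-4, 1, 2),  r_2 = (1, -1, 1),  r_3 = (2, 1, -4).
  v is orthogonal to every row, so take v ∝ r_1 × r_2 = ((1)·(1) - (2)·(-1), (2)·(1) - (-4)·(1), (-4)·(-1) - (1)·(1)) = (3, 6, 3).
  Rescale (divide by 3): u = (1, 2, 1).
  ||u|| = √((1)² + (2)² + (1)²) = √(6) ≈ 2.4495,  v_1 = u/||u|| ≈ (0.4082, 0.8165, 0.4082) (||v_1|| = 1).

λ_1 = 10,  λ_2 = 7,  λ_3 = 4;  v_1 ≈ (0.4082, 0.8165, 0.4082)


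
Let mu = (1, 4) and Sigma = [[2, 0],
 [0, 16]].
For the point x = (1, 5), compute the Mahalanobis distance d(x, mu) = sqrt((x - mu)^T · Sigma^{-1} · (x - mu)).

Step 1 — centre the observation: (x - mu) = (0, 1).

Step 2 — invert Sigma. det(Sigma) = 2·16 - (0)² = 32.
  Sigma^{-1} = (1/det) · [[d, -b], [-b, a]] = [[0.5, 0],
 [0, 0.0625]].

Step 3 — form the quadratic (x - mu)^T · Sigma^{-1} · (x - mu):
  Sigma^{-1} · (x - mu) = (0, 0.0625).
  (x - mu)^T · [Sigma^{-1} · (x - mu)] = (0)·(0) + (1)·(0.0625) = 0.0625.

Step 4 — take square root: d = √(0.0625) ≈ 0.25.

d(x, mu) = √(0.0625) ≈ 0.25
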